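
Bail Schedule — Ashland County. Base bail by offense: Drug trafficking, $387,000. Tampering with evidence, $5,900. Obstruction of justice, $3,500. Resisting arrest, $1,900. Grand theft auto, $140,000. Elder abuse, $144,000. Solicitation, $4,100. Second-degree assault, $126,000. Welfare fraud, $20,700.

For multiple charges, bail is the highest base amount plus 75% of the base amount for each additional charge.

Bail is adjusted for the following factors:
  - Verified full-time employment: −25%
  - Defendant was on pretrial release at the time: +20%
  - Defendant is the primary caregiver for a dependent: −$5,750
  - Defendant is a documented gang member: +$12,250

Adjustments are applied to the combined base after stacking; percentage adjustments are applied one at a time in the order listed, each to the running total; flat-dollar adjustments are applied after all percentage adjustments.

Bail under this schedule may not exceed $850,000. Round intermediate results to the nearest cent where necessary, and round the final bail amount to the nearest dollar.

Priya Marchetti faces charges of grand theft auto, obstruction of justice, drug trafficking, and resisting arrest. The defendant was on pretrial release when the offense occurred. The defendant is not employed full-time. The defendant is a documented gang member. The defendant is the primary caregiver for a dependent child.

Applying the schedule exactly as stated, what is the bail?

$601,760

Base amounts from the schedule: grand theft auto $140,000; obstruction of justice $3,500; drug trafficking $387,000; resisting arrest $1,900.
Stacking rule: highest base plus 75% of each additional charge. Highest is drug trafficking at $387,000. Additional: $140,000 × 75% = $105,000; $3,500 × 75% = $2,625; $1,900 × 75% = $1,425. Combined base = $387,000 + $109,050 = $496,050.
Defendant was on pretrial release at the time (+20%): $496,050 × 1.2 = $595,260.
Defendant is the primary caregiver for a dependent (−$5,750 flat): $595,260 − $5,750 = $589,510.
Defendant is a documented gang member (+$12,250 flat): $589,510 + $12,250 = $601,760.
$601,760 is within the $850,000 maximum.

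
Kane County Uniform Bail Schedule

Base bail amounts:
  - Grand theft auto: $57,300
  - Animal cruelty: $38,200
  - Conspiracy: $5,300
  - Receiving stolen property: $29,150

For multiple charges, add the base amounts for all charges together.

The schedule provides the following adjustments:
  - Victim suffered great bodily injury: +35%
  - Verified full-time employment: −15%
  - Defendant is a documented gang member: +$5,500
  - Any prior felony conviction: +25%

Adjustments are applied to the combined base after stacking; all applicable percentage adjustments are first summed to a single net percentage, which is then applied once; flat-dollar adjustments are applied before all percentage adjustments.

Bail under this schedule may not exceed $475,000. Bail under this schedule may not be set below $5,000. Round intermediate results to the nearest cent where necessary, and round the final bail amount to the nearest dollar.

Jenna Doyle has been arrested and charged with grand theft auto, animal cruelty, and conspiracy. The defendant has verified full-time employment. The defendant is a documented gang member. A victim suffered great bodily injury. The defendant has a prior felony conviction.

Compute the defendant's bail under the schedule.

$154,135

Base amounts from the schedule: grand theft auto $57,300; animal cruelty $38,200; conspiracy $5,300.
Stacking rule: sum of all bases. $57,300 + $38,200 + $5,300 = $100,800.
Defendant is a documented gang member (+$5,500 flat): $100,800 + $5,500 = $106,300.
Net percentage adjustment: +35% −15% +25% = +45%. $106,300 × 1.45 = $154,135.
$154,135 is within the $475,000 maximum.
$154,135 is at or above the $5,000 minimum.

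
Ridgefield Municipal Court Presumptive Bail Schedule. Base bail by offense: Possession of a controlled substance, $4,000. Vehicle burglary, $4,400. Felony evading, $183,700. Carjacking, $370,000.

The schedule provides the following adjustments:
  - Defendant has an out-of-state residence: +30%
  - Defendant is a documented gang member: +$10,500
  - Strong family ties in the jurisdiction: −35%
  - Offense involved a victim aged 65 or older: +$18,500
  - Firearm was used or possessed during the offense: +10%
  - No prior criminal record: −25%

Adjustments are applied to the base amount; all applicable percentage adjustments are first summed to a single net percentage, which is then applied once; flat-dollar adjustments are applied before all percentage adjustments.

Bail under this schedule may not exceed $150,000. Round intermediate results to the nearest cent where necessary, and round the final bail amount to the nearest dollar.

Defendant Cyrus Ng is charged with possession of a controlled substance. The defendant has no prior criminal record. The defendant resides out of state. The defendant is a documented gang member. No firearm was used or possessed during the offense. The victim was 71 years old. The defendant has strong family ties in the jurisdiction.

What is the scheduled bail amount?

$23,100

Base amounts from the schedule: possession of a controlled substance $4,000.
Single charge. Combined base = $4,000.
Defendant is a documented gang member (+$10,500 flat): $4,000 + $10,500 = $14,500.
Offense involved a victim aged 65 or older (+$18,500 flat): $14,500 + $18,500 = $33,000.
Net percentage adjustment: +30% −35% −25% = −30%. $33,000 × 0.7 = $23,100.
$23,100 is within the $150,000 maximum.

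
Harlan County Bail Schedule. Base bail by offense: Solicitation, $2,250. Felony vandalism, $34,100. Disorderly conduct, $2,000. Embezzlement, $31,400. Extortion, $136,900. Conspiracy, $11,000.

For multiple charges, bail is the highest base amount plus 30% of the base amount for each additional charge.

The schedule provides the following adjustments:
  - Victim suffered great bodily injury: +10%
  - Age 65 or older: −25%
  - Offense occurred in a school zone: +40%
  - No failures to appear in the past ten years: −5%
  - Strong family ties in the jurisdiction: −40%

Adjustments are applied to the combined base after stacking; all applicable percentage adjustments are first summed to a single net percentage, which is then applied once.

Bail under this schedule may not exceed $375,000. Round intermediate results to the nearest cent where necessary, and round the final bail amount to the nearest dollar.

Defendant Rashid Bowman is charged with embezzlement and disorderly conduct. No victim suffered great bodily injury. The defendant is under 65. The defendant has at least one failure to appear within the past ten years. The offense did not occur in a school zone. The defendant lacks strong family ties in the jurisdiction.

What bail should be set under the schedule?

Base amounts from the schedule: embezzlement $31,400; disorderly conduct $2,000.
Stacking rule: highest base plus 30% of each additional charge. Highest is embezzlement at $31,400. Additional: $2,000 × 30% = $600. Combined base = $31,400 + $600 = $32,000.
No adjustment factors apply to this defendant.
$32,000 is within the $375,000 maximum.

$32,000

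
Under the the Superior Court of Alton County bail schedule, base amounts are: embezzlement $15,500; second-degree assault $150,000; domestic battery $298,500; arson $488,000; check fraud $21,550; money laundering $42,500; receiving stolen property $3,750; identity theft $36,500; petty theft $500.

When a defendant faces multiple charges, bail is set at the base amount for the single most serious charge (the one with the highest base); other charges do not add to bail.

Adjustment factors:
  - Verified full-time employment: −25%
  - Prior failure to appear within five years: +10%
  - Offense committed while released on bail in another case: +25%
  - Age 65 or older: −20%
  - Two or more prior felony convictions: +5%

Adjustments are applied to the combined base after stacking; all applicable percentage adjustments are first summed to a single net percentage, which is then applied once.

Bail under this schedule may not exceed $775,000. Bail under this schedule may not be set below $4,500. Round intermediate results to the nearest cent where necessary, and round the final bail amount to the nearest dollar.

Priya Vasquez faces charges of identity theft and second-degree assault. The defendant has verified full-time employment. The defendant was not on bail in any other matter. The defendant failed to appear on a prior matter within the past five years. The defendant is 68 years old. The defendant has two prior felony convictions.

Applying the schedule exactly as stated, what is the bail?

Base amounts from the schedule: identity theft $36,500; second-degree assault $150,000.
Stacking rule: use the highest base only. Highest is second-degree assault at $150,000. Combined base = $150,000.
Net percentage adjustment: −25% +10% −20% +5% = −30%. $150,000 × 0.7 = $105,000.
$105,000 is within the $775,000 maximum.
$105,000 is at or above the $4,500 minimum.

$105,000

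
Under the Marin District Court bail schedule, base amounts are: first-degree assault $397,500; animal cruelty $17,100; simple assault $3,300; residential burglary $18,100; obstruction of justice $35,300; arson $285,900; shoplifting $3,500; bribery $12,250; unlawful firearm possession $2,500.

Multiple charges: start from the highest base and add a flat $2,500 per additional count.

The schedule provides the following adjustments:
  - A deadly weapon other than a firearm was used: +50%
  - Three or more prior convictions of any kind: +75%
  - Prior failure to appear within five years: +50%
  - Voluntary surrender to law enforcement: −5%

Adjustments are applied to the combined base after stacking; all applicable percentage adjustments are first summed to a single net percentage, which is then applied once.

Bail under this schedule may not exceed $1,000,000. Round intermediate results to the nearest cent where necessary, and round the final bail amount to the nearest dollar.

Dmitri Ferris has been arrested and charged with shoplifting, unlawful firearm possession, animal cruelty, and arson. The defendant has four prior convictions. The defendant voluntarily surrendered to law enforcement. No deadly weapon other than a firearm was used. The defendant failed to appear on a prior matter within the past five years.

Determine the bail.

Base amounts from the schedule: shoplifting $3,500; unlawful firearm possession $2,500; animal cruelty $17,100; arson $285,900.
Stacking rule: highest base plus $2,500 per additional charge. Highest is arson at $285,900; 3 additional charges → +$7,500. Combined base = $293,400.
Net percentage adjustment: +75% +50% −5% = +120%. $293,400 × 2.2 = $645,480.
$645,480 is within the $1,000,000 maximum.

$645,480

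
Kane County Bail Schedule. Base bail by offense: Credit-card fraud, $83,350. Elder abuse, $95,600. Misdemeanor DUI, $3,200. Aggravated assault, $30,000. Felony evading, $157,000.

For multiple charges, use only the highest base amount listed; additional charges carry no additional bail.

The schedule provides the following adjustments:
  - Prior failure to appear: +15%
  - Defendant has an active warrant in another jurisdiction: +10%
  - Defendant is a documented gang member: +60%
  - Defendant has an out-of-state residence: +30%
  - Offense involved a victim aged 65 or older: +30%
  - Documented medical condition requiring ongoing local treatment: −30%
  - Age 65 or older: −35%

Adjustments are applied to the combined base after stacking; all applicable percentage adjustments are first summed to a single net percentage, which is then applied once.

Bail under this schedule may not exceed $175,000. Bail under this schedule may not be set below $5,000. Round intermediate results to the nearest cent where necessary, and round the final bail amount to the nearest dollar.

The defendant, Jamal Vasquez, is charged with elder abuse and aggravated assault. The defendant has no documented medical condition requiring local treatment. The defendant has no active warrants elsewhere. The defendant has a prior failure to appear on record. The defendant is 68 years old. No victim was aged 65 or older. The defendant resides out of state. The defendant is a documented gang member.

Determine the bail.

$162,520

Base amounts from the schedule: elder abuse $95,600; aggravated assault $30,000.
Stacking rule: use the highest base only. Highest is elder abuse at $95,600. Combined base = $95,600.
Net percentage adjustment: +15% +60% +30% −35% = +70%. $95,600 × 1.7 = $162,520.
$162,520 is within the $175,000 maximum.
$162,520 is at or above the $5,000 minimum.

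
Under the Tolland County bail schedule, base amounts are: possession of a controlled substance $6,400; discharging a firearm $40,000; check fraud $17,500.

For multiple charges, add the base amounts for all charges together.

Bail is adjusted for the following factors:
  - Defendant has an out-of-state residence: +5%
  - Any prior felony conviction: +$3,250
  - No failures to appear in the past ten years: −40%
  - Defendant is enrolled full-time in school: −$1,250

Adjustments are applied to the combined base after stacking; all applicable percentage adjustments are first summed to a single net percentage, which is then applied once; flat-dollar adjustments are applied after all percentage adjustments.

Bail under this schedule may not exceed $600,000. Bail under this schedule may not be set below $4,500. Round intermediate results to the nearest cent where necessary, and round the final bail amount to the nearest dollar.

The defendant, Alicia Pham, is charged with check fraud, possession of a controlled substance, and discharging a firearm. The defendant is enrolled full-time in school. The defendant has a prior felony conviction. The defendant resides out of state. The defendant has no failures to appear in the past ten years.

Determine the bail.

$43,535

Base amounts from the schedule: check fraud $17,500; possession of a controlled substance $6,400; discharging a firearm $40,000.
Stacking rule: sum of all bases. $17,500 + $6,400 + $40,000 = $63,900.
Net percentage adjustment: +5% −40% = −35%. $63,900 × 0.65 = $41,535.
Any prior felony conviction (+$3,250 flat): $41,535 + $3,250 = $44,785.
Defendant is enrolled full-time in school (−$1,250 flat): $44,785 − $1,250 = $43,535.
$43,535 is within the $600,000 maximum.
$43,535 is at or above the $4,500 minimum.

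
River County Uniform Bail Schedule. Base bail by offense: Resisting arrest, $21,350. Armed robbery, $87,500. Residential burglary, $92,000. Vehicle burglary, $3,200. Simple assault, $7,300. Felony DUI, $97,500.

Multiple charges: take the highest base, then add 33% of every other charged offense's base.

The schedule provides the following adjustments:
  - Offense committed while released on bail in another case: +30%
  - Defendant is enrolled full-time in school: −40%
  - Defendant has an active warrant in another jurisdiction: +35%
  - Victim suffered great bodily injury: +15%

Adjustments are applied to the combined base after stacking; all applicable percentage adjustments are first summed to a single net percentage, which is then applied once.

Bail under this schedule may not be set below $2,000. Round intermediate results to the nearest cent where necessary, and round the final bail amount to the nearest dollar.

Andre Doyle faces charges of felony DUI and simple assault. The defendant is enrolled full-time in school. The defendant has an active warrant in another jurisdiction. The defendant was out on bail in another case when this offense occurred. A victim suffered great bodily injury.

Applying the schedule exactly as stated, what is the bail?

Base amounts from the schedule: felony DUI $97,500; simple assault $7,300.
Stacking rule: highest base plus 33% of each additional charge. Highest is felony DUI at $97,500. Additional: $7,300 × 33% = $2,409. Combined base = $97,500 + $2,409 = $99,909.
Net percentage adjustment: +30% −40% +35% +15% = +40%. $99,909 × 1.4 = $139,872.60.
$139,872.60 is at or above the $2,000 minimum.
Rounded to the nearest dollar: $139,873.

$139,873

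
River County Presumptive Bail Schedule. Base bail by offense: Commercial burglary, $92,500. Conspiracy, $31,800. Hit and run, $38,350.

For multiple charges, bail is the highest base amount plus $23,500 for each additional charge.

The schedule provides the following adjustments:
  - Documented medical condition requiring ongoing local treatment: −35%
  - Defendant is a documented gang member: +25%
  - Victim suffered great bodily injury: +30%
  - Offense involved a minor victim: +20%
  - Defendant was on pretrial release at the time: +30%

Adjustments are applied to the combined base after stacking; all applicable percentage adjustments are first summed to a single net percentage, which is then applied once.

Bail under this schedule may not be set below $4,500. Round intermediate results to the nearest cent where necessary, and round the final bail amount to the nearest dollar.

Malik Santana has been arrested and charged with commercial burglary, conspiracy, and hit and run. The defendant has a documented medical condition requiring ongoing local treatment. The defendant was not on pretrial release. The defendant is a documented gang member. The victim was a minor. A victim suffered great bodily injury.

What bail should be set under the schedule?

Base amounts from the schedule: commercial burglary $92,500; conspiracy $31,800; hit and run $38,350.
Stacking rule: highest base plus $23,500 per additional charge. Highest is commercial burglary at $92,500; 2 additional charges → +$47,000. Combined base = $139,500.
Net percentage adjustment: −35% +25% +30% +20% = +40%. $139,500 × 1.4 = $195,300.
$195,300 is at or above the $4,500 minimum.

$195,300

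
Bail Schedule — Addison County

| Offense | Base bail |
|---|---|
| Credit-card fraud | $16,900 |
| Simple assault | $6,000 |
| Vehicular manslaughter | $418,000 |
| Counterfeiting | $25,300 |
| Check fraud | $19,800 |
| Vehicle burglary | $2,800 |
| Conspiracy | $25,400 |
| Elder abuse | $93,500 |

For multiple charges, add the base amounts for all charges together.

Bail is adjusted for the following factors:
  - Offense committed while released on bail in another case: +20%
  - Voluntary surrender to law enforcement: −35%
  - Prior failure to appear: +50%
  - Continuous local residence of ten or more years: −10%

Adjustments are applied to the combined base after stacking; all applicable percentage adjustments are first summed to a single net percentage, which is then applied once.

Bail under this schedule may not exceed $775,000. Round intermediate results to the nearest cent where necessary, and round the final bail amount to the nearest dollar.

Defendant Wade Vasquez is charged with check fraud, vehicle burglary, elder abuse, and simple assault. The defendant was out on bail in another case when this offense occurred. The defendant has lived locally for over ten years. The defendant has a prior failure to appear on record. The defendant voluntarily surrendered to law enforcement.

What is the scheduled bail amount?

Base amounts from the schedule: check fraud $19,800; vehicle burglary $2,800; elder abuse $93,500; simple assault $6,000.
Stacking rule: sum of all bases. $19,800 + $2,800 + $93,500 + $6,000 = $122,100.
Net percentage adjustment: +20% −35% +50% −10% = +25%. $122,100 × 1.25 = $152,625.
$152,625 is within the $775,000 maximum.

$152,625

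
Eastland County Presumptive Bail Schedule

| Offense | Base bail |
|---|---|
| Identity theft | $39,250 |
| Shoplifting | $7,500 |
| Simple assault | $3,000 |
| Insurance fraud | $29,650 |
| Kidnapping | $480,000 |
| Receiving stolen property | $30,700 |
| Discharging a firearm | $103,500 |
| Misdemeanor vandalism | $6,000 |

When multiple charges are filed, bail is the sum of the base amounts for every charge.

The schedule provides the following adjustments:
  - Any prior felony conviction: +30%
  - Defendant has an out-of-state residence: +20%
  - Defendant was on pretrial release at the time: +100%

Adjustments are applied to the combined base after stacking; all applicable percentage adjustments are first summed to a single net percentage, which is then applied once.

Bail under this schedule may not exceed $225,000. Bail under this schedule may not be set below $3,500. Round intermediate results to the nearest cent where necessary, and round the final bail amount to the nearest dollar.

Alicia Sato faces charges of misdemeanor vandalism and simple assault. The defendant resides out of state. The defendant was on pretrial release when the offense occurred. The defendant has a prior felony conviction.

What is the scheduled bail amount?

Base amounts from the schedule: misdemeanor vandalism $6,000; simple assault $3,000.
Stacking rule: sum of all bases. $6,000 + $3,000 = $9,000.
Net percentage adjustment: +30% +20% +100% = +150%. $9,000 × 2.5 = $22,500.
$22,500 is within the $225,000 maximum.
$22,500 is at or above the $3,500 minimum.

$22,500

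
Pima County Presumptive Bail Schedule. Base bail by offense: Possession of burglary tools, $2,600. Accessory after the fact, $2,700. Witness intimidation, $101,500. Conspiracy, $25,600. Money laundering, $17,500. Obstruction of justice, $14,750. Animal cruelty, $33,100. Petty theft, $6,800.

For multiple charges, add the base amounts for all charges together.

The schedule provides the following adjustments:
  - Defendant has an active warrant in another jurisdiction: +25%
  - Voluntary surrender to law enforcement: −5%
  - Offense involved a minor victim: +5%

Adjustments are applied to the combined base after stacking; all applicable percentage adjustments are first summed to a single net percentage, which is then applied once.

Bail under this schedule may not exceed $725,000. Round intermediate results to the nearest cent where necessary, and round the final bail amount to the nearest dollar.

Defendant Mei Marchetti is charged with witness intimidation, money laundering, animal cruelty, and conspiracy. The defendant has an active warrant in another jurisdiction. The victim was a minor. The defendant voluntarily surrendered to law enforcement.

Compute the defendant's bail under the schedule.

Base amounts from the schedule: witness intimidation $101,500; money laundering $17,500; animal cruelty $33,100; conspiracy $25,600.
Stacking rule: sum of all bases. $101,500 + $17,500 + $33,100 + $25,600 = $177,700.
Net percentage adjustment: +25% −5% +5% = +25%. $177,700 × 1.25 = $222,125.
$222,125 is within the $725,000 maximum.

$222,125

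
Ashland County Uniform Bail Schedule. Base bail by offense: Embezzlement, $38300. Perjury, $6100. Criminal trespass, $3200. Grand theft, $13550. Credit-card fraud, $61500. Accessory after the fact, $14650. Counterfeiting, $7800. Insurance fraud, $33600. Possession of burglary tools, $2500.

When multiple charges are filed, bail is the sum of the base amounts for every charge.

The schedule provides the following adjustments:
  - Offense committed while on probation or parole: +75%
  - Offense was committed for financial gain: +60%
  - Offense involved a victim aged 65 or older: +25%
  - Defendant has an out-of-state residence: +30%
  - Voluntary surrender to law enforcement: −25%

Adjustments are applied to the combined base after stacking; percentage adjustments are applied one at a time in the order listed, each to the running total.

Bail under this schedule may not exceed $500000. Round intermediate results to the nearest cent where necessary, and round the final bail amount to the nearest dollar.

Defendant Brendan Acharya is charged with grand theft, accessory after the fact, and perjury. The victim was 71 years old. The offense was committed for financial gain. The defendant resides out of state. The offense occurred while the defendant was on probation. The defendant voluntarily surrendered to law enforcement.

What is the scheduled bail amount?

$117049

Base amounts from the schedule: grand theft $13550; accessory after the fact $14650; perjury $6100.
Stacking rule: sum of all bases. $13550 + $14650 + $6100 = $34300.
Offense committed while on probation or parole (+75%): $34300 × 1.75 = $60025.
Offense was committed for financial gain (+60%): $60025 × 1.6 = $96040.
Offense involved a victim aged 65 or older (+25%): $96040 × 1.25 = $120050.
Defendant has an out-of-state residence (+30%): $120050 × 1.3 = $156065.
Voluntary surrender to law enforcement (−25%): $156065 × 0.75 = $117048.75.
$117048.75 is within the $500000 maximum.
Rounded to the nearest dollar: $117049.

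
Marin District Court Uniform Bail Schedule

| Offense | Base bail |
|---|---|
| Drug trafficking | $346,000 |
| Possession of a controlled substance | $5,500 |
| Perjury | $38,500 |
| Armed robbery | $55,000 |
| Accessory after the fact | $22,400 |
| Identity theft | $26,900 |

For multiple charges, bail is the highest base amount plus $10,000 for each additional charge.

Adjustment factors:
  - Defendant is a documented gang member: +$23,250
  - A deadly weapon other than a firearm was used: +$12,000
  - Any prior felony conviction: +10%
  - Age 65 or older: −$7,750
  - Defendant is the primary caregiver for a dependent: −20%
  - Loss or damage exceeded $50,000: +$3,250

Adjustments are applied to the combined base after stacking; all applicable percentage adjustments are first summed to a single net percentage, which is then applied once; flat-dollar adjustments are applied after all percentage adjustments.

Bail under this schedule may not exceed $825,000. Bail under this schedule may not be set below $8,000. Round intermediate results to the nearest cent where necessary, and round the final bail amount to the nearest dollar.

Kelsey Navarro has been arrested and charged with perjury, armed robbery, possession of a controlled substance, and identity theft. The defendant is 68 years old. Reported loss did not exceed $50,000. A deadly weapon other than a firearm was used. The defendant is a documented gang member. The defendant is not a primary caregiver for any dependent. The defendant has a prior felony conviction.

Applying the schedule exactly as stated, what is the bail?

Base amounts from the schedule: perjury $38,500; armed robbery $55,000; possession of a controlled substance $5,500; identity theft $26,900.
Stacking rule: highest base plus $10,000 per additional charge. Highest is armed robbery at $55,000; 3 additional charges → +$30,000. Combined base = $85,000.
Any prior felony conviction (+10%): $85,000 × 1.1 = $93,500.
Defendant is a documented gang member (+$23,250 flat): $93,500 + $23,250 = $116,750.
A deadly weapon other than a firearm was used (+$12,000 flat): $116,750 + $12,000 = $128,750.
Age 65 or older (−$7,750 flat): $128,750 − $7,750 = $121,000.
$121,000 is within the $825,000 maximum.
$121,000 is at or above the $8,000 minimum.

$121,000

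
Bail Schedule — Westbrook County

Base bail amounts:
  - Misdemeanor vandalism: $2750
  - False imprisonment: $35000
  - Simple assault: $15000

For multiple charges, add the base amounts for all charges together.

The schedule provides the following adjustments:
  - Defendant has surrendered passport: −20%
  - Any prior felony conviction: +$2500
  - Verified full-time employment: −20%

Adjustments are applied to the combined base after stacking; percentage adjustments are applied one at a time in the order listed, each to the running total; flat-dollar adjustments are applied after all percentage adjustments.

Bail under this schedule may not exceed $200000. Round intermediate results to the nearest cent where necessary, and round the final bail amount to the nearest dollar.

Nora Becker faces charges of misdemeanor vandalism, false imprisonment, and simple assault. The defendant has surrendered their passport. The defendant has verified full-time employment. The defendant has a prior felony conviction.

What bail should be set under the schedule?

$36260

Base amounts from the schedule: misdemeanor vandalism $2750; false imprisonment $35000; simple assault $15000.
Stacking rule: sum of all bases. $2750 + $35000 + $15000 = $52750.
Defendant has surrendered passport (−20%): $52750 × 0.8 = $42200.
Verified full-time employment (−20%): $42200 × 0.8 = $33760.
Any prior felony conviction (+$2500 flat): $33760 + $2500 = $36260.
$36260 is within the $200000 maximum.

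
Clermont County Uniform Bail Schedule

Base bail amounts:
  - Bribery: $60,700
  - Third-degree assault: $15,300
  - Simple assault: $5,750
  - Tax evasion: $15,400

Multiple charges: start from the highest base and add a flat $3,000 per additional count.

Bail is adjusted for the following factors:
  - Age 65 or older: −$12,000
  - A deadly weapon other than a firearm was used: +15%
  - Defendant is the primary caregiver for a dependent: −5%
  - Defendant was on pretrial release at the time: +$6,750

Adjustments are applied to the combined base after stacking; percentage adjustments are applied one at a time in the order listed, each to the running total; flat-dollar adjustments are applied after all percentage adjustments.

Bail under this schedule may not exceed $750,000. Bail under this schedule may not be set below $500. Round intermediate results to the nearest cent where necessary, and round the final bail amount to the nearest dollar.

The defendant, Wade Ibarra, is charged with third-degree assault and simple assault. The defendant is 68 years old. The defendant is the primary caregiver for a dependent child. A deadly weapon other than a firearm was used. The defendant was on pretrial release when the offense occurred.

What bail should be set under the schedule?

Base amounts from the schedule: third-degree assault $15,300; simple assault $5,750.
Stacking rule: highest base plus $3,000 per additional charge. Highest is third-degree assault at $15,300; 1 additional charge → +$3,000. Combined base = $18,300.
A deadly weapon other than a firearm was used (+15%): $18,300 × 1.15 = $21,045.
Defendant is the primary caregiver for a dependent (−5%): $21,045 × 0.95 = $19,992.75.
Age 65 or older (−$12,000 flat): $19,992.75 − $12,000 = $7,992.75.
Defendant was on pretrial release at the time (+$6,750 flat): $7,992.75 + $6,750 = $14,742.75.
$14,742.75 is within the $750,000 maximum.
$14,742.75 is at or above the $500 minimum.
Rounded to the nearest dollar: $14,743.

$14,743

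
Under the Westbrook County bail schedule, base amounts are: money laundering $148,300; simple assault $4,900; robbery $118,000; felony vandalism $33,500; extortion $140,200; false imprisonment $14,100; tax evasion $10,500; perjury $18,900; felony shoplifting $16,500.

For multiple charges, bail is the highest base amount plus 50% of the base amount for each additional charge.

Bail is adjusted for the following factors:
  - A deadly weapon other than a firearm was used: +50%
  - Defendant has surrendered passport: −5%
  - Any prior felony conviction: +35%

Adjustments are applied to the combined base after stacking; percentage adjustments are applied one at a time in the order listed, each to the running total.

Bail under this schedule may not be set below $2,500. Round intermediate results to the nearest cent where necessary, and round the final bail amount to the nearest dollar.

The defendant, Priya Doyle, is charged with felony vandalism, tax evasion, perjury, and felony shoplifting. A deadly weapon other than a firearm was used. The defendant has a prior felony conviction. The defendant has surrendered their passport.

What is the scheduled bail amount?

Base amounts from the schedule: felony vandalism $33,500; tax evasion $10,500; perjury $18,900; felony shoplifting $16,500.
Stacking rule: highest base plus 50% of each additional charge. Highest is felony vandalism at $33,500. Additional: $10,500 × 50% = $5,250; $18,900 × 50% = $9,450; $16,500 × 50% = $8,250. Combined base = $33,500 + $22,950 = $56,450.
A deadly weapon other than a firearm was used (+50%): $56,450 × 1.5 = $84,675.
Defendant has surrendered passport (−5%): $84,675 × 0.95 = $80,441.25.
Any prior felony conviction (+35%): $80,441.25 × 1.35 = $108,595.69.
$108,595.69 is at or above the $2,500 minimum.
Rounded to the nearest dollar: $108,596.

$108,596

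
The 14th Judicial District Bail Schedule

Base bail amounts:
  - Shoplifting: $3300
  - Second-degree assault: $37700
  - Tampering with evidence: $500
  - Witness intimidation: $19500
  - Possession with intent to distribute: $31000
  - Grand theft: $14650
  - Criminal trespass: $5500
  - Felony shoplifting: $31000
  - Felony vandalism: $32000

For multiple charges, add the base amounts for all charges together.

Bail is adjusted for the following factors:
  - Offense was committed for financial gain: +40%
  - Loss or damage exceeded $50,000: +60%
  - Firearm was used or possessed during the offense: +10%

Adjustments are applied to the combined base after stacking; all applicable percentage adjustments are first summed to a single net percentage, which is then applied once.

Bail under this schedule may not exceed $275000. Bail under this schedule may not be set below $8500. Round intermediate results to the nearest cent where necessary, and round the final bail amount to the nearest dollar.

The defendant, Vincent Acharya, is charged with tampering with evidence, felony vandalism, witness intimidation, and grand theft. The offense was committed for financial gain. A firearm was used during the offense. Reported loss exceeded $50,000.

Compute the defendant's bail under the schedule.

$139965

Base amounts from the schedule: tampering with evidence $500; felony vandalism $32000; witness intimidation $19500; grand theft $14650.
Stacking rule: sum of all bases. $500 + $32000 + $19500 + $14650 = $66650.
Net percentage adjustment: +40% +60% +10% = +110%. $66650 × 2.1 = $139965.
$139965 is within the $275000 maximum.
$139965 is at or above the $8500 minimum.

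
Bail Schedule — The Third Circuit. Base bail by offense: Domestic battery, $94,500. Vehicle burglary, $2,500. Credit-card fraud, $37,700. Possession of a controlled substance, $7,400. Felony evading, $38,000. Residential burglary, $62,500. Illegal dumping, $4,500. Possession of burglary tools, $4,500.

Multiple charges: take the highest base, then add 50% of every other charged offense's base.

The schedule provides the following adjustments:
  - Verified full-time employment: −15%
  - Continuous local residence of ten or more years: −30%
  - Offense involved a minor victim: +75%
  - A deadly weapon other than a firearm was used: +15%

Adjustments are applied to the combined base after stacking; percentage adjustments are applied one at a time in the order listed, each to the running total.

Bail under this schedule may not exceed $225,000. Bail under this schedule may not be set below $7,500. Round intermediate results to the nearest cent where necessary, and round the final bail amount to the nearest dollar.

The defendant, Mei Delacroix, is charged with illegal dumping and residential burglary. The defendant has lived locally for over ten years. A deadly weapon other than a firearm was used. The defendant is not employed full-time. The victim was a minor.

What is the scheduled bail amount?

$91,217

Base amounts from the schedule: illegal dumping $4,500; residential burglary $62,500.
Stacking rule: highest base plus 50% of each additional charge. Highest is residential burglary at $62,500. Additional: $4,500 × 50% = $2,250. Combined base = $62,500 + $2,250 = $64,750.
Continuous local residence of ten or more years (−30%): $64,750 × 0.7 = $45,325.
Offense involved a minor victim (+75%): $45,325 × 1.75 = $79,318.75.
A deadly weapon other than a firearm was used (+15%): $79,318.75 × 1.15 = $91,216.56.
$91,216.56 is within the $225,000 maximum.
$91,216.56 is at or above the $7,500 minimum.
Rounded to the nearest dollar: $91,217.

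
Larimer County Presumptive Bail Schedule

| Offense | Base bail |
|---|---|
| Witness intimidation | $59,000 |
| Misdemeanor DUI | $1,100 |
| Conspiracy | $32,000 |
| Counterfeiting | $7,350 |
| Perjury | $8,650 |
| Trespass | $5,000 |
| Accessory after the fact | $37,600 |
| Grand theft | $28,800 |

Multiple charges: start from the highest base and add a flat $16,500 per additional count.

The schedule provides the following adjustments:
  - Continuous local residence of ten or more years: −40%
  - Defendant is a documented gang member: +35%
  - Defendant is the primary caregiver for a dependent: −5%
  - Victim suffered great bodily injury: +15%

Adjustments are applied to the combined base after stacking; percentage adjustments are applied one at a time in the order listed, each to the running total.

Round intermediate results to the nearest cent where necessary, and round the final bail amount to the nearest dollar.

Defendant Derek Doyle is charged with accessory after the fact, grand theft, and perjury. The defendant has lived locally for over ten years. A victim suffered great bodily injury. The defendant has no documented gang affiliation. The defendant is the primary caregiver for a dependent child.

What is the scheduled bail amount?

$46,278

Base amounts from the schedule: accessory after the fact $37,600; grand theft $28,800; perjury $8,650.
Stacking rule: highest base plus $16,500 per additional charge. Highest is accessory after the fact at $37,600; 2 additional charges → +$33,000. Combined base = $70,600.
Continuous local residence of ten or more years (−40%): $70,600 × 0.6 = $42,360.
Defendant is the primary caregiver for a dependent (−5%): $42,360 × 0.95 = $40,242.
Victim suffered great bodily injury (+15%): $40,242 × 1.15 = $46,278.30.
Rounded to the nearest dollar: $46,278.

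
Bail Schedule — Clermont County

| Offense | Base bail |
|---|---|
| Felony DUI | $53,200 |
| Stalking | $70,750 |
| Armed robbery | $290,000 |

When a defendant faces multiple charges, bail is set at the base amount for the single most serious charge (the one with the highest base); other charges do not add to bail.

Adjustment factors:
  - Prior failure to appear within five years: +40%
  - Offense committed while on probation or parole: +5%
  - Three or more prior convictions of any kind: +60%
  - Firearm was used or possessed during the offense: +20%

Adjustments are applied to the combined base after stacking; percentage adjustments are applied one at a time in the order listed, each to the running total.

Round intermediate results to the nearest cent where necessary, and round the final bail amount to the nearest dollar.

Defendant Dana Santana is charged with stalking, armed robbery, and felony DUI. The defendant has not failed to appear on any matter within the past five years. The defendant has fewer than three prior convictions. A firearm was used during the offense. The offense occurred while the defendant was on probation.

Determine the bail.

$365,400

Base amounts from the schedule: stalking $70,750; armed robbery $290,000; felony DUI $53,200.
Stacking rule: use the highest base only. Highest is armed robbery at $290,000. Combined base = $290,000.
Offense committed while on probation or parole (+5%): $290,000 × 1.05 = $304,500.
Firearm was used or possessed during the offense (+20%): $304,500 × 1.2 = $365,400.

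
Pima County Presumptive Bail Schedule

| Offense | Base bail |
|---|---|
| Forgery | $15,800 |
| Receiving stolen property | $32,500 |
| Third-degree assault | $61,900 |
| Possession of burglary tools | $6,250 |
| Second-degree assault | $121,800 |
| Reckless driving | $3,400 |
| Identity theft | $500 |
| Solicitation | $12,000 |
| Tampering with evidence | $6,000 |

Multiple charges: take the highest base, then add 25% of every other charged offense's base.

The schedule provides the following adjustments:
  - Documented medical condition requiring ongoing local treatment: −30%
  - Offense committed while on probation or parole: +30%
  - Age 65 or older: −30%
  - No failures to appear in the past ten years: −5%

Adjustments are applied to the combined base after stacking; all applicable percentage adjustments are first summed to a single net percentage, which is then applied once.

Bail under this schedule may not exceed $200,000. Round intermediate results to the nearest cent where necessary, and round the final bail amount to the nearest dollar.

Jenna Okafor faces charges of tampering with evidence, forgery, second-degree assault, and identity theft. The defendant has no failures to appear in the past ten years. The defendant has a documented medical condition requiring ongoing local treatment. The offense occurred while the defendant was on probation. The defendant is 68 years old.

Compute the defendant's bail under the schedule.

$82,794

Base amounts from the schedule: tampering with evidence $6,000; forgery $15,800; second-degree assault $121,800; identity theft $500.
Stacking rule: highest base plus 25% of each additional charge. Highest is second-degree assault at $121,800. Additional: $6,000 × 25% = $1,500; $15,800 × 25% = $3,950; $500 × 25% = $125. Combined base = $121,800 + $5,575 = $127,375.
Net percentage adjustment: −30% +30% −30% −5% = −35%. $127,375 × 0.65 = $82,793.75.
$82,793.75 is within the $200,000 maximum.
Rounded to the nearest dollar: $82,794.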